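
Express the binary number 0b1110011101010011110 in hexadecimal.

0x73a9e

Group the bits into nibbles: 0111 0011 1010 1001 1110 → 73a9e.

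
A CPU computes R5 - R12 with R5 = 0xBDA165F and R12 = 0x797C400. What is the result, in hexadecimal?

Subtract column by column in base 16:
  F-0 → F
  5-0 → 5
  6-4 → 2
  1-C → 5 (borrow)
  A-7-1 → 2
  D-9 → 4
  B-7 → 4

0x442525F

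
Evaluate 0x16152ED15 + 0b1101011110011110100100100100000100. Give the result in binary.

0b10010111111110011010011011000011001

0x16152ED15 = 0b101100001010100101110110100010101 in binary.
Add column by column in base 2, right to left:
  1+0 = 1
  0+0 = 0
  1+1 = 0 carry 1
  0+0+1 = 1
  1+0 = 1
  0+0 = 0
  0+0 = 0
  0+0 = 0
  1+1 = 0 carry 1
  0+0+1 = 1
  1+0 = 1
  1+1 = 0 carry 1
  0+0+1 = 1
  1+0 = 1
  1+1 = 0 carry 1
  1+0+1 = 0 carry 1
  0+0+1 = 1
  1+1 = 0 carry 1
  0+0+1 = 1
  0+1 = 1
  1+1 = 0 carry 1
  0+1+1 = 0 carry 1
  1+1+1 = 1 carry 1
  0+0+1 = 1
  1+0 = 1
  0+1 = 1
  0+1 = 1
  0+1 = 1
  0+1 = 1
  1+0 = 1
  1+1 = 0 carry 1
  0+0+1 = 1
  1+1 = 0 carry 1
  0+1+1 = 0 carry 1
  final carry 1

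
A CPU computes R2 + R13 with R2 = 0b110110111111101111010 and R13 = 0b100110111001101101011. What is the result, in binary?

0b1011101111001011100101

Add column by column in base 2, right to left:
  0+1 = 1
  1+1 = 0 carry 1
  0+0+1 = 1
  1+1 = 0 carry 1
  1+0+1 = 0 carry 1
  1+1+1 = 1 carry 1
  1+1+1 = 1 carry 1
  0+0+1 = 1
  1+1 = 0 carry 1
  1+1+1 = 1 carry 1
  1+0+1 = 0 carry 1
  1+0+1 = 0 carry 1
  1+1+1 = 1 carry 1
  1+1+1 = 1 carry 1
  1+1+1 = 1 carry 1
  0+0+1 = 1
  1+1 = 0 carry 1
  1+1+1 = 1 carry 1
  0+0+1 = 1
  1+0 = 1
  1+1 = 0 carry 1
  final carry 1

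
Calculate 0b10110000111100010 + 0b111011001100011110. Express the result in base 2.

0b1010001010100000000

Add column by column in base 2, right to left:
  0+0 = 0
  1+1 = 0 carry 1
  0+1+1 = 0 carry 1
  0+1+1 = 0 carry 1
  0+1+1 = 0 carry 1
  1+0+1 = 0 carry 1
  1+0+1 = 0 carry 1
  1+0+1 = 0 carry 1
  1+1+1 = 1 carry 1
  0+1+1 = 0 carry 1
  0+0+1 = 1
  0+0 = 0
  0+1 = 1
  1+1 = 0 carry 1
  1+0+1 = 0 carry 1
  0+1+1 = 0 carry 1
  1+1+1 = 1 carry 1
  0+1+1 = 0 carry 1
  final carry 1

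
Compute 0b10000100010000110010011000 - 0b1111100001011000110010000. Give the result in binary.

0b1000000101101100001000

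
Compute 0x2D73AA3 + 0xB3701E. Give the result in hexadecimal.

0x38AAAC1

Add column by column in base 16, right to left:
  3+E = 1 carry 1
  A+1+1 = C
  A+0 = A
  3+7 = A
  7+3 = A
  D+B = 8 carry 1
  2+0+1 = 3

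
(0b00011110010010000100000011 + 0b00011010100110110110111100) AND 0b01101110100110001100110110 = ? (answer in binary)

0b101000100000001000110110

Add column by column in base 2, right to left:
  1+0 = 1
  1+0 = 1
  0+1 = 1
  0+1 = 1
  0+1 = 1
  0+1 = 1
  0+0 = 0
  0+1 = 1
  1+1 = 0 carry 1
  0+0+1 = 1
  0+1 = 1
  0+1 = 1
  0+0 = 0
  1+1 = 0 carry 1
  0+1+1 = 0 carry 1
  0+0+1 = 1
  1+0 = 1
  0+1 = 1
  0+0 = 0
  1+1 = 0 carry 1
  1+0+1 = 0 carry 1
  1+1+1 = 1 carry 1
  1+1+1 = 1 carry 1
  final carry 1
Sum = 0b111000111000111010111111; now AND with 0b01101110100110001100110110:
  00111000111000111010111111
& 01101110100110001100110110
= 00101000100000001000110110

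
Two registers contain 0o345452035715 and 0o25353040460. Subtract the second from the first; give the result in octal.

Subtract column by column in base 8:
  5-0 → 5
  1-6 → 3 (borrow)
  7-4-1 → 2
  5-0 → 5
  3-4 → 7 (borrow)
  0-0-1 → 7 (borrow)
  2-3-1 → 6 (borrow)
  5-5-1 → 7 (borrow)
  4-3-1 → 0
  5-5 → 0
  4-2 → 2
  3-0 → 3

0o320076775235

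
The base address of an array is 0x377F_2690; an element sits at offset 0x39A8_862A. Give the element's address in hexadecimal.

0x7127ACBA

Add column by column in base 16, right to left:
  0+A = A
  9+2 = B
  6+6 = C
  2+8 = A
  F+8 = 7 carry 1
  7+A+1 = 2 carry 1
  7+9+1 = 1 carry 1
  3+3+1 = 7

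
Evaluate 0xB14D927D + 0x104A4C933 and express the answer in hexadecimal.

Add column by column in base 16, right to left:
  D+3 = 0 carry 1
  7+3+1 = B
  2+9 = B
  9+C = 5 carry 1
  D+4+1 = 2 carry 1
  4+A+1 = F
  1+4 = 5
  B+0 = B
  0+1 = 1

0x1B5F25BB0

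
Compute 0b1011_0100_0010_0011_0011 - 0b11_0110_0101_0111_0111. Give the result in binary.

0b1111101110010111100

Subtract column by column in base 2:
  1-1 → 0
  1-1 → 0
  0-1 → 1 (borrow)
  0-0-1 → 1 (borrow)
  1-1-1 → 1 (borrow)
  1-1-1 → 1 (borrow)
  0-1-1 → 0 (borrow)
  0-0-1 → 1 (borrow)
  0-1-1 → 0 (borrow)
  1-0-1 → 0
  0-1 → 1 (borrow)
  0-0-1 → 1 (borrow)
  0-0-1 → 1 (borrow)
  0-1-1 → 0 (borrow)
  1-1-1 → 1 (borrow)
  0-0-1 → 1 (borrow)
  1-1-1 → 1 (borrow)
  1-1-1 → 1 (borrow)
  0-0-1 → 1 (borrow)
  1-0-1 → 0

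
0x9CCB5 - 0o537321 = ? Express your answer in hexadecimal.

0x70DE4

0o537321 = 0x2BED1 in hexadecimal.
Subtract column by column in base 16:
  5-1 → 4
  B-D → E (borrow)
  C-E-1 → D (borrow)
  C-B-1 → 0
  9-2 → 7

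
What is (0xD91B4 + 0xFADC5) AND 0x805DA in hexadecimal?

0x80558

Add column by column in base 16, right to left:
  4+5 = 9
  B+C = 7 carry 1
  1+D+1 = F
  9+A = 3 carry 1
  D+F+1 = D carry 1
  final carry 1
Sum = 0x1D3F79; now AND with 0x805DA:
  1&0=0, D&8=8, 3&0=0, F&5=5, 7&D=5, 9&A=8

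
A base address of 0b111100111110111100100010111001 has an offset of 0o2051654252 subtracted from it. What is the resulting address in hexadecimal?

0b111100111110111100100010111001 = 0x3CFBC8B9 in hexadecimal.
0o2051654252 = 0x10A758AA in hexadecimal.
Subtract column by column in base 16:
  9-A → F (borrow)
  B-A-1 → 0
  8-8 → 0
  C-5 → 7
  B-7 → 4
  F-A → 5
  C-0 → C
  3-1 → 2

0x2C54700F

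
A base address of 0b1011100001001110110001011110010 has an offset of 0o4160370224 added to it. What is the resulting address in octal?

0b1011100001001110110001011110010 = 0o13411661362 in octal.
Add column by column in base 8, right to left:
  2+4 = 6
  6+2 = 0 carry 1
  3+2+1 = 6
  1+0 = 1
  6+7 = 5 carry 1
  6+3+1 = 2 carry 1
  1+0+1 = 2
  1+6 = 7
  4+1 = 5
  3+4 = 7
  1+0 = 1

0o17572251606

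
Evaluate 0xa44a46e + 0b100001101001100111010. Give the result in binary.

0b1010010101010111011110101000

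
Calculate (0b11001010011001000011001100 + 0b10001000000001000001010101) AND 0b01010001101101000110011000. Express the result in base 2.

0b1010000001000000100000000

Add column by column in base 2, right to left:
  0+1 = 1
  0+0 = 0
  1+1 = 0 carry 1
  1+0+1 = 0 carry 1
  0+1+1 = 0 carry 1
  0+0+1 = 1
  1+1 = 0 carry 1
  1+0+1 = 0 carry 1
  0+0+1 = 1
  0+0 = 0
  0+0 = 0
  0+0 = 0
  1+1 = 0 carry 1
  0+0+1 = 1
  0+0 = 0
  1+0 = 1
  1+0 = 1
  0+0 = 0
  0+0 = 0
  1+0 = 1
  0+0 = 0
  1+1 = 0 carry 1
  0+0+1 = 1
  0+0 = 0
  1+0 = 1
  1+1 = 0 carry 1
  final carry 1
Sum = 0b101010010011010000100100001; now AND with 0b01010001101101000110011000:
  101010010011010000100100001
& 001010001101101000110011000
= 001010000001000000100000000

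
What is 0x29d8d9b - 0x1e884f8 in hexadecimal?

Subtract column by column in base 16:
  b-8 → 3
  9-f → a (borrow)
  d-4-1 → 8
  8-8 → 0
  d-8 → 5
  9-e → b (borrow)
  2-1-1 → 0

0xb508a3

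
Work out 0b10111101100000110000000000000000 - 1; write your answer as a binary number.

0b10111101100000101111111111111111

The trailing 16 digits are 0, so subtracting 1 borrows through: they become 1 and the next digit up decrements.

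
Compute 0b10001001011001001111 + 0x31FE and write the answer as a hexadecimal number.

0b10001001011001001111 = 0x8964F in hexadecimal.
Add column by column in base 16, right to left:
  F+E = D carry 1
  4+F+1 = 4 carry 1
  6+1+1 = 8
  9+3 = C
  8+0 = 8

0x8C84D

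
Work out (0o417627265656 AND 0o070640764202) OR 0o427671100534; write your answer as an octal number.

0o437671364736

0o417627265656 AND 0o070640764202 = 0o010600264202.
Then OR with 0o427671100534.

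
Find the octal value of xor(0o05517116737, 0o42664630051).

XOR each oct digit independently (no carries):
  0^4=4, 5^2=7, 5^6=3, 1^6=7, 7^4=3, 1^6=7, 1^3=2, 6^0=6, 7^0=7, 3^5=6, 7^1=6

0o47373726766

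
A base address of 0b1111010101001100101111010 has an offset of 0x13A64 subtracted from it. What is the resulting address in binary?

0x13A64 = 0b10011101001100100 in binary.
Subtract column by column in base 2:
  0-0 → 0
  1-0 → 1
  0-1 → 1 (borrow)
  1-0-1 → 0
  1-0 → 1
  1-1 → 0
  1-1 → 0
  0-0 → 0
  1-0 → 1
  0-1 → 1 (borrow)
  0-0-1 → 1 (borrow)
  1-1-1 → 1 (borrow)
  1-1-1 → 1 (borrow)
  0-1-1 → 0 (borrow)
  0-0-1 → 1 (borrow)
  1-0-1 → 0
  0-1 → 1 (borrow)
  1-0-1 → 0
  0-0 → 0
  1-0 → 1
  0-0 → 0
  1-0 → 1
  1-0 → 1
  1-0 → 1
  1-0 → 1

0b1111010010101111100010110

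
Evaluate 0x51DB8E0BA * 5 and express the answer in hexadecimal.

Multiply each base-16 digit by 5, carrying:
  A×5 = 50 → write 2 carry 3
  B×5+3 = 58 → write A carry 3
  0×5+3 = 3 → write 3
  E×5 = 70 → write 6 carry 4
  8×5+4 = 44 → write C carry 2
  B×5+2 = 57 → write 9 carry 3
  D×5+3 = 68 → write 4 carry 4
  1×5+4 = 9 → write 9
  5×5 = 25 → write 9 carry 1
  remaining carry: 1

0x19949C63A2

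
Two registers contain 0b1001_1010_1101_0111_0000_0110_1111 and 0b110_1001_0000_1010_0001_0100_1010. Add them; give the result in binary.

Add column by column in base 2, right to left:
  1+0 = 1
  1+1 = 0 carry 1
  1+0+1 = 0 carry 1
  1+1+1 = 1 carry 1
  0+0+1 = 1
  1+0 = 1
  1+1 = 0 carry 1
  0+0+1 = 1
  0+1 = 1
  0+0 = 0
  0+0 = 0
  0+0 = 0
  1+0 = 1
  1+1 = 0 carry 1
  1+0+1 = 0 carry 1
  0+1+1 = 0 carry 1
  1+0+1 = 0 carry 1
  0+0+1 = 1
  1+0 = 1
  1+0 = 1
  0+1 = 1
  1+0 = 1
  0+0 = 0
  1+1 = 0 carry 1
  1+0+1 = 0 carry 1
  0+1+1 = 0 carry 1
  0+1+1 = 0 carry 1
  1+0+1 = 0 carry 1
  final carry 1

0b10000001111100001000110111001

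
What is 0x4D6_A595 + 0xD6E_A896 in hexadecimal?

Add column by column in base 16, right to left:
  5+6 = B
  9+9 = 2 carry 1
  5+8+1 = E
  A+A = 4 carry 1
  6+E+1 = 5 carry 1
  D+6+1 = 4 carry 1
  4+D+1 = 2 carry 1
  final carry 1

0x12454E2B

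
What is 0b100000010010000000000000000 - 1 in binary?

0b100000010001111111111111111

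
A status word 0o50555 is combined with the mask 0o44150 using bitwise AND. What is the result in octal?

AND each oct digit independently (no carries):
  5&4=4, 0&4=0, 5&1=1, 5&5=5, 5&0=0

0o40150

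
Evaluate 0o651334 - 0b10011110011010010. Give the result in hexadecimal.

0x2160A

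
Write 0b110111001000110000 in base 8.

Group the bits in threes: 110 111 001 000 110 000 → 671060.

0o671060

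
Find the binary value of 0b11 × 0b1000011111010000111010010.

0b11001011101110010101110110

Multiply each base-2 digit by 3, carrying:
  0×3 = 0 → write 0
  1×3 = 3 → write 1 carry 1
  0×3+1 = 1 → write 1
  0×3 = 0 → write 0
  1×3 = 3 → write 1 carry 1
  0×3+1 = 1 → write 1
  1×3 = 3 → write 1 carry 1
  1×3+1 = 4 → write 0 carry 2
  1×3+2 = 5 → write 1 carry 2
  0×3+2 = 2 → write 0 carry 1
  0×3+1 = 1 → write 1
  0×3 = 0 → write 0
  0×3 = 0 → write 0
  1×3 = 3 → write 1 carry 1
  0×3+1 = 1 → write 1
  1×3 = 3 → write 1 carry 1
  1×3+1 = 4 → write 0 carry 2
  1×3+2 = 5 → write 1 carry 2
  1×3+2 = 5 → write 1 carry 2
  1×3+2 = 5 → write 1 carry 2
  0×3+2 = 2 → write 0 carry 1
  0×3+1 = 1 → write 1
  0×3 = 0 → write 0
  0×3 = 0 → write 0
  1×3 = 3 → write 1 carry 1
  remaining carry: 1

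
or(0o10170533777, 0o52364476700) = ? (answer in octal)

0o52374577777

OR each oct digit independently (no carries):
  1|5=5, 0|2=2, 1|3=3, 7|6=7, 0|4=4, 5|4=5, 3|7=7, 3|6=7, 7|7=7, 7|0=7, 7|0=7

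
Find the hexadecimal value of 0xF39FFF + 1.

0xF3A000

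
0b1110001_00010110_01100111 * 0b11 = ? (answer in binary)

0b1010100110100001100110101

Multiply each base-2 digit by 3, carrying:
  1×3 = 3 → write 1 carry 1
  1×3+1 = 4 → write 0 carry 2
  1×3+2 = 5 → write 1 carry 2
  0×3+2 = 2 → write 0 carry 1
  0×3+1 = 1 → write 1
  1×3 = 3 → write 1 carry 1
  1×3+1 = 4 → write 0 carry 2
  0×3+2 = 2 → write 0 carry 1
  0×3+1 = 1 → write 1
  1×3 = 3 → write 1 carry 1
  1×3+1 = 4 → write 0 carry 2
  0×3+2 = 2 → write 0 carry 1
  1×3+1 = 4 → write 0 carry 2
  0×3+2 = 2 → write 0 carry 1
  0×3+1 = 1 → write 1
  0×3 = 0 → write 0
  1×3 = 3 → write 1 carry 1
  0×3+1 = 1 → write 1
  0×3 = 0 → write 0
  0×3 = 0 → write 0
  1×3 = 3 → write 1 carry 1
  1×3+1 = 4 → write 0 carry 2
  1×3+2 = 5 → write 1 carry 2
  remaining carry: 10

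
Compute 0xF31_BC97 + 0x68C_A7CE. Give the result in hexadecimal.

0x15BE6465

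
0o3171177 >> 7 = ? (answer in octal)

0o14744

7 bits is not a whole number of base-8 digits; in binary: 11001111001001111111 >> 7 = 1100111100100.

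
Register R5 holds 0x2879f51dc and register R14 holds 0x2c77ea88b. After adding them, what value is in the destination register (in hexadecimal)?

Add column by column in base 16, right to left:
  c+b = 7 carry 1
  d+8+1 = 6 carry 1
  1+8+1 = a
  5+a = f
  f+e = d carry 1
  9+7+1 = 1 carry 1
  7+7+1 = f
  8+c = 4 carry 1
  2+2+1 = 5

0x54f1dfa67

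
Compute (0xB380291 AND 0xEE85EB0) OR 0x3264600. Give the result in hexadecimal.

0xB380291 AND 0xEE85EB0 = 0xA280290.
Then OR with 0x3264600.

0xB2E4690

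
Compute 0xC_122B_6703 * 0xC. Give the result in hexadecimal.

Multiply each base-16 digit by 12, carrying:
  3×12 = 36 → write 4 carry 2
  0×12+2 = 2 → write 2
  7×12 = 84 → write 4 carry 5
  6×12+5 = 77 → write D carry 4
  B×12+4 = 136 → write 8 carry 8
  2×12+8 = 32 → write 0 carry 2
  2×12+2 = 26 → write A carry 1
  1×12+1 = 13 → write D
  C×12 = 144 → write 0 carry 9
  remaining carry: 9

0x90DA08D424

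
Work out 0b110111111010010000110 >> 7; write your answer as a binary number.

0b11011111101001

Right shift by 7: drop the 7 least-significant bits.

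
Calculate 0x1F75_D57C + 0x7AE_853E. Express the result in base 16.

0x27245ABA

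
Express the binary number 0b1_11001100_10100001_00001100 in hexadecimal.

0x1CCA10C

Group the bits into nibbles: 0001 1100 1100 1010 0001 0000 1100 → 1CCA10C.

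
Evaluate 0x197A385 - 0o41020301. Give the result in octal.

0x197A385 = 0o145721605 in octal.
Subtract column by column in base 8:
  5-1 → 4
  0-0 → 0
  6-3 → 3
  1-0 → 1
  2-2 → 0
  7-0 → 7
  5-1 → 4
  4-4 → 0
  1-0 → 1

0o104701304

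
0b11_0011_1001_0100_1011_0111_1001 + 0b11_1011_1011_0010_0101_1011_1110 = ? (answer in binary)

Add column by column in base 2, right to left:
  1+0 = 1
  0+1 = 1
  0+1 = 1
  1+1 = 0 carry 1
  1+1+1 = 1 carry 1
  1+1+1 = 1 carry 1
  1+0+1 = 0 carry 1
  0+1+1 = 0 carry 1
  1+1+1 = 1 carry 1
  1+0+1 = 0 carry 1
  0+1+1 = 0 carry 1
  1+0+1 = 0 carry 1
  0+0+1 = 1
  0+1 = 1
  1+0 = 1
  0+0 = 0
  1+1 = 0 carry 1
  0+1+1 = 0 carry 1
  0+0+1 = 1
  1+1 = 0 carry 1
  1+1+1 = 1 carry 1
  1+1+1 = 1 carry 1
  0+0+1 = 1
  0+1 = 1
  1+1 = 0 carry 1
  1+1+1 = 1 carry 1
  final carry 1

0b110111101000111000100110111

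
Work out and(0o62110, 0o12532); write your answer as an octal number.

AND each oct digit independently (no carries):
  6&1=0, 2&2=2, 1&5=1, 1&3=1, 0&2=0

0o02110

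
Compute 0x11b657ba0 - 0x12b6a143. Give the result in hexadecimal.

Subtract column by column in base 16:
  0-3 → d (borrow)
  a-4-1 → 5
  b-1 → a
  7-a → d (borrow)
  5-6-1 → e (borrow)
  6-b-1 → a (borrow)
  b-2-1 → 8
  1-1 → 0
  1-0 → 1

0x108aeda5d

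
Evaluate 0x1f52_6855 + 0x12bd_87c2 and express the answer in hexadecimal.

Add column by column in base 16, right to left:
  5+2 = 7
  5+c = 1 carry 1
  8+7+1 = 0 carry 1
  6+8+1 = f
  2+d = f
  5+b = 0 carry 1
  f+2+1 = 2 carry 1
  1+1+1 = 3

0x320ff017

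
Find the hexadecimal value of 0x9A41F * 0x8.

0x4D20F8

Multiply each base-16 digit by 8, carrying:
  F×8 = 120 → write 8 carry 7
  1×8+7 = 15 → write F
  4×8 = 32 → write 0 carry 2
  A×8+2 = 82 → write 2 carry 5
  9×8+5 = 77 → write D carry 4
  remaining carry: 4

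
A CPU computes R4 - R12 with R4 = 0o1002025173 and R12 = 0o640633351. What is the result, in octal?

0o141171622

Subtract column by column in base 8:
  3-1 → 2
  7-5 → 2
  1-3 → 6 (borrow)
  5-3-1 → 1
  2-3 → 7 (borrow)
  0-6-1 → 1 (borrow)
  2-0-1 → 1
  0-4 → 4 (borrow)
  0-6-1 → 1 (borrow)
  1-0-1 → 0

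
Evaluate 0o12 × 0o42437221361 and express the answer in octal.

Multiply each base-8 digit by 10, carrying:
  1×10 = 10 → write 2 carry 1
  6×10+1 = 61 → write 5 carry 7
  3×10+7 = 37 → write 5 carry 4
  1×10+4 = 14 → write 6 carry 1
  2×10+1 = 21 → write 5 carry 2
  2×10+2 = 22 → write 6 carry 2
  7×10+2 = 72 → write 0 carry 9
  3×10+9 = 39 → write 7 carry 4
  4×10+4 = 44 → write 4 carry 5
  2×10+5 = 25 → write 1 carry 3
  4×10+3 = 43 → write 3 carry 5
  remaining carry: 5

0o531470656552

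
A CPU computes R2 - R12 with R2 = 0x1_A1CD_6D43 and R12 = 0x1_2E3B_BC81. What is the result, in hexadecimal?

Subtract column by column in base 16:
  3-1 → 2
  4-8 → C (borrow)
  D-C-1 → 0
  6-B → B (borrow)
  D-B-1 → 1
  C-3 → 9
  1-E → 3 (borrow)
  A-2-1 → 7
  1-1 → 0

0x7391B0C2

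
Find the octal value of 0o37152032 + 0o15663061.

0o55035113

Add column by column in base 8, right to left:
  2+1 = 3
  3+6 = 1 carry 1
  0+0+1 = 1
  2+3 = 5
  5+6 = 3 carry 1
  1+6+1 = 0 carry 1
  7+5+1 = 5 carry 1
  3+1+1 = 5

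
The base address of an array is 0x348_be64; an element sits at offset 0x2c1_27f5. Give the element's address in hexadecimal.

Add column by column in base 16, right to left:
  4+5 = 9
  6+f = 5 carry 1
  e+7+1 = 6 carry 1
  b+2+1 = e
  8+1 = 9
  4+c = 0 carry 1
  3+2+1 = 6

0x609e659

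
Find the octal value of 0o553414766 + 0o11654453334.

Add column by column in base 8, right to left:
  6+4 = 2 carry 1
  6+3+1 = 2 carry 1
  7+3+1 = 3 carry 1
  4+3+1 = 0 carry 1
  1+5+1 = 7
  4+4 = 0 carry 1
  3+4+1 = 0 carry 1
  5+5+1 = 3 carry 1
  5+6+1 = 4 carry 1
  0+1+1 = 2
  0+1 = 1

0o12430070322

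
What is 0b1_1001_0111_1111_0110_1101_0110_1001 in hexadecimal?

0x197F6D69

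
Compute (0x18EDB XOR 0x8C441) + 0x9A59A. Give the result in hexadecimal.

First 0x18EDB XOR 0x8C441 = 0x94A9A.
Add column by column in base 16, right to left:
  A+A = 4 carry 1
  9+9+1 = 3 carry 1
  A+5+1 = 0 carry 1
  4+A+1 = F
  9+9 = 2 carry 1
  final carry 1

0x12F034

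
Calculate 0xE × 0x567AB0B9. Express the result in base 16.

Multiply each base-16 digit by 14, carrying:
  9×14 = 126 → write E carry 7
  B×14+7 = 161 → write 1 carry 10
  0×14+10 = 10 → write A
  B×14 = 154 → write A carry 9
  A×14+9 = 149 → write 5 carry 9
  7×14+9 = 107 → write B carry 6
  6×14+6 = 90 → write A carry 5
  5×14+5 = 75 → write B carry 4
  remaining carry: 4

0x4BAB5AA1E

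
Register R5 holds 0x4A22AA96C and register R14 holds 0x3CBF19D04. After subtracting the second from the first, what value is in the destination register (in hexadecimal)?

Subtract column by column in base 16:
  C-4 → 8
  6-0 → 6
  9-D → C (borrow)
  A-9-1 → 0
  A-1 → 9
  2-F → 3 (borrow)
  2-B-1 → 6 (borrow)
  A-C-1 → D (borrow)
  4-3-1 → 0

0xD6390C68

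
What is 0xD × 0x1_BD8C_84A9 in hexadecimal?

Multiply each base-16 digit by 13, carrying:
  9×13 = 117 → write 5 carry 7
  A×13+7 = 137 → write 9 carry 8
  4×13+8 = 60 → write C carry 3
  8×13+3 = 107 → write B carry 6
  C×13+6 = 162 → write 2 carry 10
  8×13+10 = 114 → write 2 carry 7
  D×13+7 = 176 → write 0 carry 11
  B×13+11 = 154 → write A carry 9
  1×13+9 = 22 → write 6 carry 1
  remaining carry: 1

0x16A022BC95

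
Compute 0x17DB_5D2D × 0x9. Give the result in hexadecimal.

Multiply each base-16 digit by 9, carrying:
  D×9 = 117 → write 5 carry 7
  2×9+7 = 25 → write 9 carry 1
  D×9+1 = 118 → write 6 carry 7
  5×9+7 = 52 → write 4 carry 3
  B×9+3 = 102 → write 6 carry 6
  D×9+6 = 123 → write B carry 7
  7×9+7 = 70 → write 6 carry 4
  1×9+4 = 13 → write D

0xD6B64695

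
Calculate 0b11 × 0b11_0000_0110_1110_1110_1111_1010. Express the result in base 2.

0b1001000101001100110011101110

Multiply each base-2 digit by 3, carrying:
  0×3 = 0 → write 0
  1×3 = 3 → write 1 carry 1
  0×3+1 = 1 → write 1
  1×3 = 3 → write 1 carry 1
  1×3+1 = 4 → write 0 carry 2
  1×3+2 = 5 → write 1 carry 2
  1×3+2 = 5 → write 1 carry 2
  1×3+2 = 5 → write 1 carry 2
  0×3+2 = 2 → write 0 carry 1
  1×3+1 = 4 → write 0 carry 2
  1×3+2 = 5 → write 1 carry 2
  1×3+2 = 5 → write 1 carry 2
  0×3+2 = 2 → write 0 carry 1
  1×3+1 = 4 → write 0 carry 2
  1×3+2 = 5 → write 1 carry 2
  1×3+2 = 5 → write 1 carry 2
  0×3+2 = 2 → write 0 carry 1
  1×3+1 = 4 → write 0 carry 2
  1×3+2 = 5 → write 1 carry 2
  0×3+2 = 2 → write 0 carry 1
  0×3+1 = 1 → write 1
  0×3 = 0 → write 0
  0×3 = 0 → write 0
  0×3 = 0 → write 0
  1×3 = 3 → write 1 carry 1
  1×3+1 = 4 → write 0 carry 2
  remaining carry: 10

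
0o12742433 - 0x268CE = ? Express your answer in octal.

0o12256115

0x268CE = 0o464316 in octal.
Subtract column by column in base 8:
  3-6 → 5 (borrow)
  3-1-1 → 1
  4-3 → 1
  2-4 → 6 (borrow)
  4-6-1 → 5 (borrow)
  7-4-1 → 2
  2-0 → 2
  1-0 → 1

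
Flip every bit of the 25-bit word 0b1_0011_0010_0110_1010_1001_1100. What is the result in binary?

0b0110011011001010101100011

Invert each bit: 1001100100110101010011100 → 0110011011001010101100011.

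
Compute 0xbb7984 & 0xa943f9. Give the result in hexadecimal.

AND each hex digit independently (no carries):
  b&a=a, b&9=9, 7&4=4, 9&3=1, 8&f=8, 4&9=0

0xa94180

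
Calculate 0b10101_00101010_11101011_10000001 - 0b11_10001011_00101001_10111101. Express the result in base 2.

Subtract column by column in base 2:
  1-1 → 0
  0-0 → 0
  0-1 → 1 (borrow)
  0-1-1 → 0 (borrow)
  0-1-1 → 0 (borrow)
  0-1-1 → 0 (borrow)
  0-0-1 → 1 (borrow)
  1-1-1 → 1 (borrow)
  1-1-1 → 1 (borrow)
  1-0-1 → 0
  0-0 → 0
  1-1 → 0
  0-0 → 0
  1-1 → 0
  1-0 → 1
  1-0 → 1
  0-1 → 1 (borrow)
  1-1-1 → 1 (borrow)
  0-0-1 → 1 (borrow)
  1-1-1 → 1 (borrow)
  0-0-1 → 1 (borrow)
  1-0-1 → 0
  0-0 → 0
  0-1 → 1 (borrow)
  1-1-1 → 1 (borrow)
  0-1-1 → 0 (borrow)
  1-0-1 → 0
  0-0 → 0
  1-0 → 1

0b10001100111111100000111000100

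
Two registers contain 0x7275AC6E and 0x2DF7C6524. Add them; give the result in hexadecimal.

Add column by column in base 16, right to left:
  E+4 = 2 carry 1
  6+2+1 = 9
  C+5 = 1 carry 1
  A+6+1 = 1 carry 1
  5+C+1 = 2 carry 1
  7+7+1 = F
  2+F = 1 carry 1
  7+D+1 = 5 carry 1
  0+2+1 = 3

0x351F21192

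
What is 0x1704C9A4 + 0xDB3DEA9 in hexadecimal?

Add column by column in base 16, right to left:
  4+9 = D
  A+A = 4 carry 1
  9+E+1 = 8 carry 1
  C+D+1 = A carry 1
  4+3+1 = 8
  0+B = B
  7+D = 4 carry 1
  1+0+1 = 2

0x24B8A84D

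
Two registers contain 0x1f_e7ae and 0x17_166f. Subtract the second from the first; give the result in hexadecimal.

0x8d13f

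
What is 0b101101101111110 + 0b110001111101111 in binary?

0b1011111101101101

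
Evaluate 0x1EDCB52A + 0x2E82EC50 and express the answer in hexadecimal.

0x4D5FA17A

Add column by column in base 16, right to left:
  A+0 = A
  2+5 = 7
  5+C = 1 carry 1
  B+E+1 = A carry 1
  C+2+1 = F
  D+8 = 5 carry 1
  E+E+1 = D carry 1
  1+2+1 = 4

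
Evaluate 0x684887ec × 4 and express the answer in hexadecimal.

0x1a1221fb0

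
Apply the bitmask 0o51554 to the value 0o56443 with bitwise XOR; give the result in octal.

XOR each oct digit independently (no carries):
  5^5=0, 6^1=7, 4^5=1, 4^5=1, 3^4=7

0o07117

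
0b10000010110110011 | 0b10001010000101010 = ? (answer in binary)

0b10001010110111011

OR bit by bit (1 where either bit is 1):
  10000010110110011
| 10001010000101010
= 10001010110111011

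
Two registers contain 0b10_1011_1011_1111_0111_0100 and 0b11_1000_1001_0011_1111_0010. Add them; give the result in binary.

Add column by column in base 2, right to left:
  0+0 = 0
  0+1 = 1
  1+0 = 1
  0+0 = 0
  1+1 = 0 carry 1
  1+1+1 = 1 carry 1
  1+1+1 = 1 carry 1
  0+1+1 = 0 carry 1
  1+1+1 = 1 carry 1
  1+1+1 = 1 carry 1
  1+0+1 = 0 carry 1
  1+0+1 = 0 carry 1
  1+1+1 = 1 carry 1
  1+0+1 = 0 carry 1
  0+0+1 = 1
  1+1 = 0 carry 1
  1+0+1 = 0 carry 1
  1+0+1 = 0 carry 1
  0+0+1 = 1
  1+1 = 0 carry 1
  0+1+1 = 0 carry 1
  1+1+1 = 1 carry 1
  final carry 1

0b11001000101001101100110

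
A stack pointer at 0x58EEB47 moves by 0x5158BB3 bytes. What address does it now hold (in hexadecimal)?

0xAA476FA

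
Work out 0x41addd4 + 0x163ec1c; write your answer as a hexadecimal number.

Add column by column in base 16, right to left:
  4+c = 0 carry 1
  d+1+1 = f
  d+c = 9 carry 1
  d+e+1 = c carry 1
  a+3+1 = e
  1+6 = 7
  4+1 = 5

0x57ec9f0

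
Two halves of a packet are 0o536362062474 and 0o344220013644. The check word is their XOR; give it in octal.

XOR each oct digit independently (no carries):
  5^3=6, 3^4=7, 6^4=2, 3^2=1, 6^2=4, 2^0=2, 0^0=0, 6^1=7, 2^3=1, 4^6=2, 7^4=3, 4^4=0

0o672142071230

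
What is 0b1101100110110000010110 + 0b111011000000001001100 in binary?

Add column by column in base 2, right to left:
  0+0 = 0
  1+0 = 1
  1+1 = 0 carry 1
  0+1+1 = 0 carry 1
  1+0+1 = 0 carry 1
  0+0+1 = 1
  0+1 = 1
  0+0 = 0
  0+0 = 0
  0+0 = 0
  1+0 = 1
  1+0 = 1
  0+0 = 0
  1+0 = 1
  1+0 = 1
  0+1 = 1
  0+1 = 1
  1+0 = 1
  1+1 = 0 carry 1
  0+1+1 = 0 carry 1
  1+1+1 = 1 carry 1
  1+0+1 = 0 carry 1
  final carry 1

0b10100111110110001100010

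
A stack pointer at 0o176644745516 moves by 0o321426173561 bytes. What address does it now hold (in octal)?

0o520273141277

Add column by column in base 8, right to left:
  6+1 = 7
  1+6 = 7
  5+5 = 2 carry 1
  5+3+1 = 1 carry 1
  4+7+1 = 4 carry 1
  7+1+1 = 1 carry 1
  4+6+1 = 3 carry 1
  4+2+1 = 7
  6+4 = 2 carry 1
  6+1+1 = 0 carry 1
  7+2+1 = 2 carry 1
  1+3+1 = 5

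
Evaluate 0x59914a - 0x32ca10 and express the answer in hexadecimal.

0x26c73a

Subtract column by column in base 16:
  a-0 → a
  4-1 → 3
  1-a → 7 (borrow)
  9-c-1 → c (borrow)
  9-2-1 → 6
  5-3 → 2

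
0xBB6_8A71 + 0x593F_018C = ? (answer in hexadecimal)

Add column by column in base 16, right to left:
  1+C = D
  7+8 = F
  A+1 = B
  8+0 = 8
  6+F = 5 carry 1
  B+3+1 = F
  B+9 = 4 carry 1
  0+5+1 = 6

0x64F58BFD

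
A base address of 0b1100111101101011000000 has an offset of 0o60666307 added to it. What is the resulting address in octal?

0o75643607

0b1100111101101011000000 = 0o14755300 in octal.
Add column by column in base 8, right to left:
  0+7 = 7
  0+0 = 0
  3+3 = 6
  5+6 = 3 carry 1
  5+6+1 = 4 carry 1
  7+6+1 = 6 carry 1
  4+0+1 = 5
  1+6 = 7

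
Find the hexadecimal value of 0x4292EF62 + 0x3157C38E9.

0x3580F284B

Add column by column in base 16, right to left:
  2+9 = B
  6+E = 4 carry 1
  F+8+1 = 8 carry 1
  E+3+1 = 2 carry 1
  2+C+1 = F
  9+7 = 0 carry 1
  2+5+1 = 8
  4+1 = 5
  0+3 = 3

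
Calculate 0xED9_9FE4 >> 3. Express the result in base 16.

0x1DB33FC

3 bits is not a whole number of base-16 digits; in binary: 1110110110011001111111100100 >> 3 = 1110110110011001111111100.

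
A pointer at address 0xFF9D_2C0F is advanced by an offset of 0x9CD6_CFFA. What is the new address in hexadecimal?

0x19C73FC09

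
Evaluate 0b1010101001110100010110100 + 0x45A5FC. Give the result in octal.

0o146507260

0b1010101001110100010110100 = 0o125164264 in octal.
0x45A5FC = 0o21322774 in octal.
Add column by column in base 8, right to left:
  4+4 = 0 carry 1
  6+7+1 = 6 carry 1
  2+7+1 = 2 carry 1
  4+2+1 = 7
  6+2 = 0 carry 1
  1+3+1 = 5
  5+1 = 6
  2+2 = 4
  1+0 = 1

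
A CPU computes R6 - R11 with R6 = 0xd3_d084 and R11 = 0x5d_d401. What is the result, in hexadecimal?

0x75fc83

Subtract column by column in base 16:
  4-1 → 3
  8-0 → 8
  0-4 → c (borrow)
  d-d-1 → f (borrow)
  3-d-1 → 5 (borrow)
  d-5-1 → 7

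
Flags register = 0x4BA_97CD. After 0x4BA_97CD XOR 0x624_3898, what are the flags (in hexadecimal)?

0x29EAF55

XOR each hex digit independently (no carries):
  4^6=2, B^2=9, A^4=E, 9^3=A, 7^8=F, C^9=5, D^8=5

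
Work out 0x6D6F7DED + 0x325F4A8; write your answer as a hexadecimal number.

0x70957295

Add column by column in base 16, right to left:
  D+8 = 5 carry 1
  E+A+1 = 9 carry 1
  D+4+1 = 2 carry 1
  7+F+1 = 7 carry 1
  F+5+1 = 5 carry 1
  6+2+1 = 9
  D+3 = 0 carry 1
  6+0+1 = 7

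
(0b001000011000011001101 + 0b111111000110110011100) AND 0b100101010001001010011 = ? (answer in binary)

Add column by column in base 2, right to left:
  1+0 = 1
  0+0 = 0
  1+1 = 0 carry 1
  1+1+1 = 1 carry 1
  0+1+1 = 0 carry 1
  0+0+1 = 1
  1+0 = 1
  1+1 = 0 carry 1
  0+1+1 = 0 carry 1
  0+0+1 = 1
  0+1 = 1
  0+1 = 1
  1+0 = 1
  1+0 = 1
  0+0 = 0
  0+1 = 1
  0+1 = 1
  0+1 = 1
  1+1 = 0 carry 1
  0+1+1 = 0 carry 1
  0+1+1 = 0 carry 1
  final carry 1
Sum = 0b1000111011111001101001; now AND with 0b100101010001001010011:
  1000111011111001101001
& 0100101010001001010011
= 0000101010001001000001

0b101010001001000001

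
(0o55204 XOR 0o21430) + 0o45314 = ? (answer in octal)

First 0o55204 XOR 0o21430 = 0o74634.
Add column by column in base 8, right to left:
  4+4 = 0 carry 1
  3+1+1 = 5
  6+3 = 1 carry 1
  4+5+1 = 2 carry 1
  7+4+1 = 4 carry 1
  final carry 1

0o142150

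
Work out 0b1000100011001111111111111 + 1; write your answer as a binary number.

The trailing 13 digits are 1 (max in base 2), so adding 1 cascades: they roll to 0 and the next digit up increments.

0b1000100011010000000000000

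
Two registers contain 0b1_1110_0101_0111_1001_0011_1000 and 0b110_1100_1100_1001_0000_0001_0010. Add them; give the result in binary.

Add column by column in base 2, right to left:
  0+0 = 0
  0+1 = 1
  0+0 = 0
  1+0 = 1
  1+1 = 0 carry 1
  1+0+1 = 0 carry 1
  0+0+1 = 1
  0+0 = 0
  1+0 = 1
  0+0 = 0
  0+0 = 0
  1+0 = 1
  1+1 = 0 carry 1
  1+0+1 = 0 carry 1
  1+0+1 = 0 carry 1
  0+1+1 = 0 carry 1
  1+0+1 = 0 carry 1
  0+0+1 = 1
  1+1 = 0 carry 1
  0+1+1 = 0 carry 1
  0+0+1 = 1
  1+0 = 1
  1+1 = 0 carry 1
  1+1+1 = 1 carry 1
  1+0+1 = 0 carry 1
  0+1+1 = 0 carry 1
  0+1+1 = 0 carry 1
  final carry 1

0b1000101100100000100101001010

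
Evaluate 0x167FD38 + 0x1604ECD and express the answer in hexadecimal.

0x2C84C05

Add column by column in base 16, right to left:
  8+D = 5 carry 1
  3+C+1 = 0 carry 1
  D+E+1 = C carry 1
  F+4+1 = 4 carry 1
  7+0+1 = 8
  6+6 = C
  1+1 = 2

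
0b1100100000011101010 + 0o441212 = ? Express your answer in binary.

0o441212 = 0b100100001010001010 in binary.
Add column by column in base 2, right to left:
  0+0 = 0
  1+1 = 0 carry 1
  0+0+1 = 1
  1+1 = 0 carry 1
  0+0+1 = 1
  1+0 = 1
  1+0 = 1
  1+1 = 0 carry 1
  0+0+1 = 1
  0+1 = 1
  0+0 = 0
  0+0 = 0
  0+0 = 0
  0+0 = 0
  1+1 = 0 carry 1
  0+0+1 = 1
  0+0 = 0
  1+1 = 0 carry 1
  1+0+1 = 0 carry 1
  final carry 1

0b10001000001101110100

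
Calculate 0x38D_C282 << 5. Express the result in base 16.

0x71B85040

5 bits is not a whole number of base-16 digits; in binary: 11100011011100001010000010 << 5 = 1110001101110000101000001000000.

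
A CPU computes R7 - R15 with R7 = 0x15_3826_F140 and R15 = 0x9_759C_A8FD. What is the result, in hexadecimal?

Subtract column by column in base 16:
  0-D → 3 (borrow)
  4-F-1 → 4 (borrow)
  1-8-1 → 8 (borrow)
  F-A-1 → 4
  6-C → A (borrow)
  2-9-1 → 8 (borrow)
  8-5-1 → 2
  3-7 → C (borrow)
  5-9-1 → B (borrow)
  1-0-1 → 0

0xBC28A4843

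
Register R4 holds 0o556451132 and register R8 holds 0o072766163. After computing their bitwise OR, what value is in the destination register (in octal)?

0o576777173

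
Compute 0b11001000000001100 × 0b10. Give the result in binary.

Multiply each base-2 digit by 2, carrying:
  0×2 = 0 → write 0
  0×2 = 0 → write 0
  1×2 = 2 → write 0 carry 1
  1×2+1 = 3 → write 1 carry 1
  0×2+1 = 1 → write 1
  0×2 = 0 → write 0
  0×2 = 0 → write 0
  0×2 = 0 → write 0
  0×2 = 0 → write 0
  0×2 = 0 → write 0
  0×2 = 0 → write 0
  0×2 = 0 → write 0
  1×2 = 2 → write 0 carry 1
  0×2+1 = 1 → write 1
  0×2 = 0 → write 0
  1×2 = 2 → write 0 carry 1
  1×2+1 = 3 → write 1 carry 1
  remaining carry: 1

0b110010000000011000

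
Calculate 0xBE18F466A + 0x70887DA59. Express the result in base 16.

0x12EA1720C3

Add column by column in base 16, right to left:
  A+9 = 3 carry 1
  6+5+1 = C
  6+A = 0 carry 1
  4+D+1 = 2 carry 1
  F+7+1 = 7 carry 1
  8+8+1 = 1 carry 1
  1+8+1 = A
  E+0 = E
  B+7 = 2 carry 1
  final carry 1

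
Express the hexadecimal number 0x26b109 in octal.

0o11530411

Expand each hex digit to 4 bits: 2=0010 6=0110 b=1011 1=0001 0=0000 9=1001.
Group the bits in threes: 001 001 101 011 000 100 001 001 → 11530411.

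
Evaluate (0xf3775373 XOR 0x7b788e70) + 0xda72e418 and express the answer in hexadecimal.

First 0xf3775373 XOR 0x7b788e70 = 0x880fdd03.
Add column by column in base 16, right to left:
  3+8 = b
  0+1 = 1
  d+4 = 1 carry 1
  d+e+1 = c carry 1
  f+2+1 = 2 carry 1
  0+7+1 = 8
  8+a = 2 carry 1
  8+d+1 = 6 carry 1
  final carry 1

0x16282c11b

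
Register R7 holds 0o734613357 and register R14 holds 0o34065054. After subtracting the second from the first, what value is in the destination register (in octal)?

0o700526303

Subtract column by column in base 8:
  7-4 → 3
  5-5 → 0
  3-0 → 3
  3-5 → 6 (borrow)
  1-6-1 → 2 (borrow)
  6-0-1 → 5
  4-4 → 0
  3-3 → 0
  7-0 → 7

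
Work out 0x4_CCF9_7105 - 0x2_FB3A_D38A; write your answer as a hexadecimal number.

0x1D1BE9D7B

Subtract column by column in base 16:
  5-A → B (borrow)
  0-8-1 → 7 (borrow)
  1-3-1 → D (borrow)
  7-D-1 → 9 (borrow)
  9-A-1 → E (borrow)
  F-3-1 → B
  C-B → 1
  C-F → D (borrow)
  4-2-1 → 1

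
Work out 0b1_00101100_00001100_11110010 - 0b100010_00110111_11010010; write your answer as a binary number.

0b1000010011101010100100000

Subtract column by column in base 2:
  0-0 → 0
  1-1 → 0
  0-0 → 0
  0-0 → 0
  1-1 → 0
  1-0 → 1
  1-1 → 0
  1-1 → 0
  0-1 → 1 (borrow)
  0-1-1 → 0 (borrow)
  1-1-1 → 1 (borrow)
  1-0-1 → 0
  0-1 → 1 (borrow)
  0-1-1 → 0 (borrow)
  0-0-1 → 1 (borrow)
  0-0-1 → 1 (borrow)
  0-0-1 → 1 (borrow)
  0-1-1 → 0 (borrow)
  1-0-1 → 0
  1-0 → 1
  0-0 → 0
  1-1 → 0
  0-0 → 0
  0-0 → 0
  1-0 → 1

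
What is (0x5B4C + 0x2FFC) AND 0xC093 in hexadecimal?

0x8000

Add column by column in base 16, right to left:
  C+C = 8 carry 1
  4+F+1 = 4 carry 1
  B+F+1 = B carry 1
  5+2+1 = 8
Sum = 0x8B48; now AND with 0xC093:
  8&C=8, B&0=0, 4&9=0, 8&3=0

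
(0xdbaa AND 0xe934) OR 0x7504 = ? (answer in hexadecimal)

0xfd24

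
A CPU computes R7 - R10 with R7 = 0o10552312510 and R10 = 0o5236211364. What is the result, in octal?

0o3314101124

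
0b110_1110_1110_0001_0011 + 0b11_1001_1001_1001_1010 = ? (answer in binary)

0b10101000011110101101

Add column by column in base 2, right to left:
  1+0 = 1
  1+1 = 0 carry 1
  0+0+1 = 1
  0+1 = 1
  1+1 = 0 carry 1
  0+0+1 = 1
  0+0 = 0
  0+1 = 1
  0+1 = 1
  1+0 = 1
  1+0 = 1
  1+1 = 0 carry 1
  0+1+1 = 0 carry 1
  1+0+1 = 0 carry 1
  1+0+1 = 0 carry 1
  1+1+1 = 1 carry 1
  0+1+1 = 0 carry 1
  1+1+1 = 1 carry 1
  1+0+1 = 0 carry 1
  final carry 1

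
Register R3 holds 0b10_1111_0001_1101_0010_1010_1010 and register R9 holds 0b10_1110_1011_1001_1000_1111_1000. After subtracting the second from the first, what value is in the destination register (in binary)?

0b1100011100110110010

Subtract column by column in base 2:
  0-0 → 0
  1-0 → 1
  0-0 → 0
  1-1 → 0
  0-1 → 1 (borrow)
  1-1-1 → 1 (borrow)
  0-1-1 → 0 (borrow)
  1-1-1 → 1 (borrow)
  0-0-1 → 1 (borrow)
  1-0-1 → 0
  0-0 → 0
  0-1 → 1 (borrow)
  1-1-1 → 1 (borrow)
  0-0-1 → 1 (borrow)
  1-0-1 → 0
  1-1 → 0
  1-1 → 0
  0-1 → 1 (borrow)
  0-0-1 → 1 (borrow)
  0-1-1 → 0 (borrow)
  1-0-1 → 0
  1-1 → 0
  1-1 → 0
  1-1 → 0
  0-0 → 0
  1-1 → 0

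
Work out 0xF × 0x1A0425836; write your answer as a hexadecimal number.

0x1863E32B2A

Multiply each base-16 digit by 15, carrying:
  6×15 = 90 → write A carry 5
  3×15+5 = 50 → write 2 carry 3
  8×15+3 = 123 → write B carry 7
  5×15+7 = 82 → write 2 carry 5
  2×15+5 = 35 → write 3 carry 2
  4×15+2 = 62 → write E carry 3
  0×15+3 = 3 → write 3
  A×15 = 150 → write 6 carry 9
  1×15+9 = 24 → write 8 carry 1
  remaining carry: 1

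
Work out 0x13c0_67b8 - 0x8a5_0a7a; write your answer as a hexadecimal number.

0xb1b5d3e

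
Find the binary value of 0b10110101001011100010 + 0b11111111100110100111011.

0b100010110010000000011101

Add column by column in base 2, right to left:
  0+1 = 1
  1+1 = 0 carry 1
  0+0+1 = 1
  0+1 = 1
  0+1 = 1
  1+1 = 0 carry 1
  1+0+1 = 0 carry 1
  1+0+1 = 0 carry 1
  0+1+1 = 0 carry 1
  1+0+1 = 0 carry 1
  0+1+1 = 0 carry 1
  0+1+1 = 0 carry 1
  1+0+1 = 0 carry 1
  0+0+1 = 1
  1+1 = 0 carry 1
  0+1+1 = 0 carry 1
  1+1+1 = 1 carry 1
  1+1+1 = 1 carry 1
  0+1+1 = 0 carry 1
  1+1+1 = 1 carry 1
  0+1+1 = 0 carry 1
  0+1+1 = 0 carry 1
  0+1+1 = 0 carry 1
  final carry 1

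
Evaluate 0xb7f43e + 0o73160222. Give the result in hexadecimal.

0x1a4d4d0

0o73160222 = 0xece092 in hexadecimal.
Add column by column in base 16, right to left:
  e+2 = 0 carry 1
  3+9+1 = d
  4+0 = 4
  f+e = d carry 1
  7+c+1 = 4 carry 1
  b+e+1 = a carry 1
  final carry 1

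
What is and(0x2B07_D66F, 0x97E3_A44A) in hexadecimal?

0x0303844A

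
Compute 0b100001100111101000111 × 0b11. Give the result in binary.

0b1100100110110111010101

Multiply each base-2 digit by 3, carrying:
  1×3 = 3 → write 1 carry 1
  1×3+1 = 4 → write 0 carry 2
  1×3+2 = 5 → write 1 carry 2
  0×3+2 = 2 → write 0 carry 1
  0×3+1 = 1 → write 1
  0×3 = 0 → write 0
  1×3 = 3 → write 1 carry 1
  0×3+1 = 1 → write 1
  1×3 = 3 → write 1 carry 1
  1×3+1 = 4 → write 0 carry 2
  1×3+2 = 5 → write 1 carry 2
  1×3+2 = 5 → write 1 carry 2
  0×3+2 = 2 → write 0 carry 1
  0×3+1 = 1 → write 1
  1×3 = 3 → write 1 carry 1
  1×3+1 = 4 → write 0 carry 2
  0×3+2 = 2 → write 0 carry 1
  0×3+1 = 1 → write 1
  0×3 = 0 → write 0
  0×3 = 0 → write 0
  1×3 = 3 → write 1 carry 1
  remaining carry: 1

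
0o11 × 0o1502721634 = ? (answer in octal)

0o16532140174

Multiply each base-8 digit by 9, carrying:
  4×9 = 36 → write 4 carry 4
  3×9+4 = 31 → write 7 carry 3
  6×9+3 = 57 → write 1 carry 7
  1×9+7 = 16 → write 0 carry 2
  2×9+2 = 20 → write 4 carry 2
  7×9+2 = 65 → write 1 carry 8
  2×9+8 = 26 → write 2 carry 3
  0×9+3 = 3 → write 3
  5×9 = 45 → write 5 carry 5
  1×9+5 = 14 → write 6 carry 1
  remaining carry: 1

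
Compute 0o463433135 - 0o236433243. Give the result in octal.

0o224777672

Subtract column by column in base 8:
  5-3 → 2
  3-4 → 7 (borrow)
  1-2-1 → 6 (borrow)
  3-3-1 → 7 (borrow)
  3-3-1 → 7 (borrow)
  4-4-1 → 7 (borrow)
  3-6-1 → 4 (borrow)
  6-3-1 → 2
  4-2 → 2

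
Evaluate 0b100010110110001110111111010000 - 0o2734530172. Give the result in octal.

0b100010110110001110111111010000 = 0o4266167720 in octal.
Subtract column by column in base 8:
  0-2 → 6 (borrow)
  2-7-1 → 2 (borrow)
  7-1-1 → 5
  7-0 → 7
  6-3 → 3
  1-5 → 4 (borrow)
  6-4-1 → 1
  6-3 → 3
  2-7 → 3 (borrow)
  4-2-1 → 1

0o1331437526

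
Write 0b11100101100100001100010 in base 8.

0o34544142

Group the bits in threes: 011 100 101 100 100 001 100 010 → 34544142.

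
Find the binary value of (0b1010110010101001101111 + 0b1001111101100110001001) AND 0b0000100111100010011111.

Add column by column in base 2, right to left:
  1+1 = 0 carry 1
  1+0+1 = 0 carry 1
  1+0+1 = 0 carry 1
  1+1+1 = 1 carry 1
  0+0+1 = 1
  1+0 = 1
  1+0 = 1
  0+1 = 1
  0+1 = 1
  1+0 = 1
  0+0 = 0
  1+1 = 0 carry 1
  0+1+1 = 0 carry 1
  1+0+1 = 0 carry 1
  0+1+1 = 0 carry 1
  0+1+1 = 0 carry 1
  1+1+1 = 1 carry 1
  1+1+1 = 1 carry 1
  0+1+1 = 0 carry 1
  1+0+1 = 0 carry 1
  0+0+1 = 1
  1+1 = 0 carry 1
  final carry 1
Sum = 0b10100110000001111111000; now AND with 0b0000100111100010011111:
  10100110000001111111000
& 00000100111100010011111
= 00000100000000010011000

0b100000000010011000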